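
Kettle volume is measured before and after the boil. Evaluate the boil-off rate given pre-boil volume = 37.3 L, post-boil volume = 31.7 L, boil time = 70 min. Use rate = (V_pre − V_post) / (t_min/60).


rate = (37.3 − 31.7) / (70/60)

4.8000 L/hr


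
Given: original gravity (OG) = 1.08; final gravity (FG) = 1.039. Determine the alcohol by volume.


ABV = (OG − FG) · 131.25
ABV = (1.08 − 1.039) · 131.25

5.3813 % ABV


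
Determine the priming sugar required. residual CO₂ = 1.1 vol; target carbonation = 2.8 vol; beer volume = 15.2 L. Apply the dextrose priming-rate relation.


sugar = (target − residual)·4.0·V
sugar = (2.8 − 1.1)·4.0·15.2

103.3600 g


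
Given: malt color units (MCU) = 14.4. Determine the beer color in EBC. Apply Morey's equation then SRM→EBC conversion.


SRM = 1.4922·MCU^0.6859;  EBC = SRM·1.97
SRM = 1.4922·14.4^0.6859 = 9.2971
EBC = 9.2971·1.97

18.3153 EBC


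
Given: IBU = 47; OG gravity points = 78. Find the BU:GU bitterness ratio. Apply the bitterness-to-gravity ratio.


BU:GU = IBU / OG_points
BU:GU = 47 / 78

0.6026


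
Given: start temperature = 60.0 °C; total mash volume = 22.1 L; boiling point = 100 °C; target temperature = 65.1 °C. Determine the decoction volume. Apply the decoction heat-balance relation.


V_dec = V_total·(T_target − T_start)/(T_boil − T_start)
V_dec = 22.1·(65.1 − 60.0)/(100 − 60.0)

2.8177 L


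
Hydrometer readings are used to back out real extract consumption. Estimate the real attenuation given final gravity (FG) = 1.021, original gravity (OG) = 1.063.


AA = (OG−FG)/(OG−1)·100;  RA = AA·0.8192
AA = (1.063 − 1.021)/(1.063 − 1)·100 = 66.6667
RA = 66.6667·0.8192

54.6133 %


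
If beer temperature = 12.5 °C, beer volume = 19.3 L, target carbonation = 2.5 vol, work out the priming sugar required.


residual = 14.695·(0.01821 + 0.09011·e^(−0.04·T));  sugar = (target − residual)·4.0·V
residual = 14.695·(0.01821 + 0.09011·e^(−0.04·12.5)) = 1.0707
sugar = (2.5 − 1.0707)·4.0·19.3

110.3386 g


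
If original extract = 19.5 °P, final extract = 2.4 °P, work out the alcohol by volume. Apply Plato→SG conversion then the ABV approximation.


SG = 259/(259 − P);  ABV = (OG − FG)·131.25
OG = 259/(259 − 19.5) = 1.0814
FG = 259/(259 − 2.4) = 1.0094
ABV = (1.0814 − 1.0094)·131.25

9.4587 % ABV


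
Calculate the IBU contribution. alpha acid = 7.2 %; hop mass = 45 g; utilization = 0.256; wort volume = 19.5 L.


IBU = (α/100)·mass·U·1000 / V
IBU = (7.2/100)·45·0.256·1000 / 19.5

42.5354 IBU


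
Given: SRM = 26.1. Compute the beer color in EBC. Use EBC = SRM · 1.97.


EBC = 26.1 · 1.97

51.4170 EBC


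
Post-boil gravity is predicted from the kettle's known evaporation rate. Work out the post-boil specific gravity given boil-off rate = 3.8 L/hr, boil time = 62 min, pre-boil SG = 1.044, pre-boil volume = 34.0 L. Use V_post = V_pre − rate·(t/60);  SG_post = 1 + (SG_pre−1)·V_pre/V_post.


V_post = 34.0 − 3.8·(62/60) = 30.0733
SG_post = 1 + (1.044 − 1)·34.0/30.0733

1.0497


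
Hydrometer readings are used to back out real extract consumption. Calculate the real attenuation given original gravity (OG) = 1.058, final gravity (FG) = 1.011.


AA = (OG−FG)/(OG−1)·100;  RA = AA·0.8192
AA = (1.058 − 1.011)/(1.058 − 1)·100 = 81.0345
RA = 81.0345·0.8192

66.3834 %


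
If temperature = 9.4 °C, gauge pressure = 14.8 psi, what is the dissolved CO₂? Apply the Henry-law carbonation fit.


vols = (P + 14.695)·(0.01821 + 0.09011·e^(−0.04·T))
vols = (14.8 + 14.695)·(0.01821 + 0.09011·e^(−0.04·9.4))

2.3620 volumes


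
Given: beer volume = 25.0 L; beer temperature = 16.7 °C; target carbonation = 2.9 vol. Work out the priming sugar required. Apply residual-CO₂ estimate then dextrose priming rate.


residual = 14.695·(0.01821 + 0.09011·e^(−0.04·T));  sugar = (target − residual)·4.0·V
residual = 14.695·(0.01821 + 0.09011·e^(−0.04·16.7)) = 0.9465
sugar = (2.9 − 0.9465)·4.0·25.0

195.3460 g


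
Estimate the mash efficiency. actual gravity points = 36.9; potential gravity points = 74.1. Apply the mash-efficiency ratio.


efficiency = actual / potential × 100
efficiency = 36.9 / 74.1 × 100

49.7976 %


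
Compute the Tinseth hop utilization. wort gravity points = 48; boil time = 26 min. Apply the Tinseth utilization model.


U = 1.65·0.000125^(GP/1000) · (1 − e^(−0.04·t))/4.15
bigness = 1.65·0.000125^(48/1000) = 1.0719
boil_factor = (1 − e^(−0.04·26))/4.15 = 0.1558
U = 1.0719 · 0.1558

0.1670


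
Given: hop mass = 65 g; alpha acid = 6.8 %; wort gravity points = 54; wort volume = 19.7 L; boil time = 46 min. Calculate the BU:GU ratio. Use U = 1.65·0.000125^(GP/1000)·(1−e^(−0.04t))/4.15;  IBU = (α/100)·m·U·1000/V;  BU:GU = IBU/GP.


U = 1.65·0.000125^(54/1000)·(1−e^(−0.04·46))/4.15 = 0.2059
IBU = (6.8/100)·65·0.2059·1000/19.7 = 46.1865
BU:GU = 46.1865/54

0.8553


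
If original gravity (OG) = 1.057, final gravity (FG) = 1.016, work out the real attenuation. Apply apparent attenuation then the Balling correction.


AA = (OG−FG)/(OG−1)·100;  RA = AA·0.8192
AA = (1.057 − 1.016)/(1.057 − 1)·100 = 71.9298
RA = 71.9298·0.8192

58.9249 %


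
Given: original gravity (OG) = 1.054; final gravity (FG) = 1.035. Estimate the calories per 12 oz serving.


ABW = (OG−FG)·131.25·0.79/FG;  °P = 259 − 259/SG (for OG→OE and FG→AE);  RE = 0.1808·OE + 0.8192·AE;  Cal = (6.9·ABW + 4·(RE−0.1))·FG·3.55
ABW = (1.054 − 1.035)·131.25·0.79/1.035 = 1.9034
OE = 259 − 259/1.054 = 13.2694 °P
AE = 259 − 259/1.035 = 8.7585 °P
RE = 0.1808·13.2694 + 0.8192·8.7585 = 9.5740 °P
Cal = (6.9·1.9034 + 4·(9.5740−0.1))·1.035·3.55

187.4967 kcal


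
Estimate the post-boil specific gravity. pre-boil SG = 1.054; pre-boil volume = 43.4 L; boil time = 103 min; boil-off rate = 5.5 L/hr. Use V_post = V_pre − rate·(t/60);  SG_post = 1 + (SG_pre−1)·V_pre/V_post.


V_post = 43.4 − 5.5·(103/60) = 33.9583
SG_post = 1 + (1.054 − 1)·43.4/33.9583

1.0690


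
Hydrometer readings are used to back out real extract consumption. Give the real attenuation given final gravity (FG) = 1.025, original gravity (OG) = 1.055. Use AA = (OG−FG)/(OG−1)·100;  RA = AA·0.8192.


AA = (1.055 − 1.025)/(1.055 − 1)·100 = 54.5455
RA = 54.5455·0.8192

44.6836 %


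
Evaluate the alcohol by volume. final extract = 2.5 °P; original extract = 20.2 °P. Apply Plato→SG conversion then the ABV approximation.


SG = 259/(259 − P);  ABV = (OG − FG)·131.25
OG = 259/(259 − 20.2) = 1.0846
FG = 259/(259 − 2.5) = 1.0097
ABV = (1.0846 − 1.0097)·131.25

9.8231 % ABV


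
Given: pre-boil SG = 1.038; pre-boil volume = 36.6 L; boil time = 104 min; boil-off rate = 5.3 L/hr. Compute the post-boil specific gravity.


V_post = V_pre − rate·(t/60);  SG_post = 1 + (SG_pre−1)·V_pre/V_post
V_post = 36.6 − 5.3·(104/60) = 27.4133
SG_post = 1 + (1.038 − 1)·36.6/27.4133

1.0507


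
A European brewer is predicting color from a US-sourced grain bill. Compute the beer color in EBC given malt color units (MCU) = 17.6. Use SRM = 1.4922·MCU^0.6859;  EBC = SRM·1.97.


SRM = 1.4922·17.6^0.6859 = 10.6690
EBC = 10.6690·1.97

21.0180 EBC


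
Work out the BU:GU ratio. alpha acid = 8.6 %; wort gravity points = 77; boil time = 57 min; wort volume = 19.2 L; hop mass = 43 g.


U = 1.65·0.000125^(GP/1000)·(1−e^(−0.04t))/4.15;  IBU = (α/100)·m·U·1000/V;  BU:GU = IBU/GP
U = 1.65·0.000125^(77/1000)·(1−e^(−0.04·57))/4.15 = 0.1787
IBU = (8.6/100)·43·0.1787·1000/19.2 = 34.4114
BU:GU = 34.4114/77

0.4469


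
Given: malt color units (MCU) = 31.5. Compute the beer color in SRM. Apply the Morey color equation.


SRM = 1.4922 · MCU^0.6859
SRM = 1.4922 · 31.5^0.6859

15.9044 SRM


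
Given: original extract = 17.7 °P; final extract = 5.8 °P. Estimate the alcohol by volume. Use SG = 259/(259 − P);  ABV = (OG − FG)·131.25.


OG = 259/(259 − 17.7) = 1.0734
FG = 259/(259 − 5.8) = 1.0229
ABV = (1.0734 − 1.0229)·131.25

6.6210 % ABV


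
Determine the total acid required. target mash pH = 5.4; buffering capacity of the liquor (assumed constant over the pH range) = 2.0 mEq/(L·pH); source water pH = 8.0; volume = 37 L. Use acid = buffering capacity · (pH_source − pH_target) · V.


acid = 2.0 · (8.0 − 5.4) · 37

192.4000 mEq


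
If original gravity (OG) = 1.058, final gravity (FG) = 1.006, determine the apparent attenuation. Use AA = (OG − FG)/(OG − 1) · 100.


AA = (1.058 − 1.006)/(1.058 − 1) · 100

89.6552 %


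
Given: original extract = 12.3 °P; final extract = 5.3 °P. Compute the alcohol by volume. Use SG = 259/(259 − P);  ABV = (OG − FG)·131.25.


OG = 259/(259 − 12.3) = 1.0499
FG = 259/(259 − 5.3) = 1.0209
ABV = (1.0499 − 1.0209)·131.25

3.8020 % ABV


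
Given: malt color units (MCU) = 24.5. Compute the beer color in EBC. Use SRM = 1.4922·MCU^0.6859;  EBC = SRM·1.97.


SRM = 1.4922·24.5^0.6859 = 13.3862
EBC = 13.3862·1.97

26.3707 EBC


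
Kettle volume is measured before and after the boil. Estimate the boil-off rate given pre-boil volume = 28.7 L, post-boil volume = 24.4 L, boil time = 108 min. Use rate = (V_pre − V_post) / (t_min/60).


rate = (28.7 − 24.4) / (108/60)

2.3889 L/hr


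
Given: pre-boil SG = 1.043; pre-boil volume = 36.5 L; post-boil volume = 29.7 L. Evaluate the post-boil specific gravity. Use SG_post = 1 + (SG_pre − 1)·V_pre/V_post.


pts_pre = (1.043 − 1)·1000 = 43.0000
pts_post = 43.0000·36.5/29.7 = 52.8451
SG_post = 1 + 52.8451/1000

1.0528


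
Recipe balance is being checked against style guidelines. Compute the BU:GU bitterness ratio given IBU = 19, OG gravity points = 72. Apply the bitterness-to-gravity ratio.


BU:GU = IBU / OG_points
BU:GU = 19 / 72

0.2639


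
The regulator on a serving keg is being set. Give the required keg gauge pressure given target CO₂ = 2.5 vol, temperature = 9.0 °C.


psi = vols/(0.01821 + 0.09011·e^(−0.04·T)) − 14.695
psi = 2.5/(0.01821 + 0.09011·e^(−0.04·9.0)) − 14.695

16.1397 psi


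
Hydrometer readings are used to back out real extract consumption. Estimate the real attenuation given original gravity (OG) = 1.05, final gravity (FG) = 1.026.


AA = (OG−FG)/(OG−1)·100;  RA = AA·0.8192
AA = (1.05 − 1.026)/(1.05 − 1)·100 = 48.0000
RA = 48.0000·0.8192

39.3216 %


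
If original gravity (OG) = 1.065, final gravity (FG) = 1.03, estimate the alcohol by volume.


ABV = (OG − FG) · 131.25
ABV = (1.065 − 1.03) · 131.25

4.5937 % ABV


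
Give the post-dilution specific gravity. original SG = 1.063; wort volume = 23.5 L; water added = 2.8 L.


SG_new = 1 + (SG_old − 1)·V_old/(V_old + V_water)
pts = (1.063 − 1)·1000·23.5/(23.5 + 2.8) = 56.2928
SG_new = 1 + 56.2928/1000

1.0563


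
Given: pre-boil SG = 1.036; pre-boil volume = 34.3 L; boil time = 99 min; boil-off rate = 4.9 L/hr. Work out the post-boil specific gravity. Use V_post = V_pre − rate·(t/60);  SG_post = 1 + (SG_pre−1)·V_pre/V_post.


V_post = 34.3 − 4.9·(99/60) = 26.2150
SG_post = 1 + (1.036 − 1)·34.3/26.2150

1.0471


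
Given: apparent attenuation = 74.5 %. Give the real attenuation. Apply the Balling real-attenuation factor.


RA = AA · 0.8192
RA = 74.5 · 0.8192

61.0304 %


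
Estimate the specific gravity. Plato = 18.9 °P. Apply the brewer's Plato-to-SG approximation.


SG = 259/(259 − P)
SG = 259/(259 − 18.9)

1.0787


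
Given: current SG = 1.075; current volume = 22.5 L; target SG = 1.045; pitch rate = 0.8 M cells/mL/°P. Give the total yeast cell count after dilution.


V_w = V·((SG_c−1)/(SG_t−1)−1);  °P = 259 − 259/SG_t;  cells = rate·(V+V_w)·°P
V_w = 22.5·((1.075−1)/(1.045−1)−1) = 15.0000
V_final = 22.5 + 15.0000 = 37.5000
°P = 259 − 259/1.045 = 11.1531
cells = 0.8·37.5000·11.1531

334.5933 billion cells


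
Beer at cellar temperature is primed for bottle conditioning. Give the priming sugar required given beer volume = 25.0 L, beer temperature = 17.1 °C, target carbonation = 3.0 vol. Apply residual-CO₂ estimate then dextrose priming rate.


residual = 14.695·(0.01821 + 0.09011·e^(−0.04·T));  sugar = (target − residual)·4.0·V
residual = 14.695·(0.01821 + 0.09011·e^(−0.04·17.1)) = 0.9358
sugar = (3.0 − 0.9358)·4.0·25.0

206.4237 g


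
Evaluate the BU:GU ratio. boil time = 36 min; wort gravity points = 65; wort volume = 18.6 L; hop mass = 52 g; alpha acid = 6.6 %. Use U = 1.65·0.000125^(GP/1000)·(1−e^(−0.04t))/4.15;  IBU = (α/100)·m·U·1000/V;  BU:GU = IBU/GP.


U = 1.65·0.000125^(65/1000)·(1−e^(−0.04·36))/4.15 = 0.1692
IBU = (6.6/100)·52·0.1692·1000/18.6 = 31.2130
BU:GU = 31.2130/65

0.4802


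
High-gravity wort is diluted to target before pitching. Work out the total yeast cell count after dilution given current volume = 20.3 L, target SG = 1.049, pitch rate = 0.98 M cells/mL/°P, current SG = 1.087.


V_w = V·((SG_c−1)/(SG_t−1)−1);  °P = 259 − 259/SG_t;  cells = rate·(V+V_w)·°P
V_w = 20.3·((1.087−1)/(1.049−1)−1) = 15.7429
V_final = 20.3 + 15.7429 = 36.0429
°P = 259 − 259/1.049 = 12.0982
cells = 0.98·36.0429·12.0982

427.3322 billion cells


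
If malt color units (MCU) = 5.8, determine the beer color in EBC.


SRM = 1.4922·MCU^0.6859;  EBC = SRM·1.97
SRM = 1.4922·5.8^0.6859 = 4.9827
EBC = 4.9827·1.97

9.8159 EBC


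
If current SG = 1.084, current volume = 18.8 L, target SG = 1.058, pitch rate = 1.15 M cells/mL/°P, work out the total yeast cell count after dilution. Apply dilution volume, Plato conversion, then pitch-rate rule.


V_w = V·((SG_c−1)/(SG_t−1)−1);  °P = 259 − 259/SG_t;  cells = rate·(V+V_w)·°P
V_w = 18.8·((1.084−1)/(1.058−1)−1) = 8.4276
V_final = 18.8 + 8.4276 = 27.2276
°P = 259 − 259/1.058 = 14.1985
cells = 1.15·27.2276·14.1985

444.5791 billion cells


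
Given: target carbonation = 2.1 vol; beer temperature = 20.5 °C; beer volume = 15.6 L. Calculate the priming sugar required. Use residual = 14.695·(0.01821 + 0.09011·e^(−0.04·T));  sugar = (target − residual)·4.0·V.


residual = 14.695·(0.01821 + 0.09011·e^(−0.04·20.5)) = 0.8508
sugar = (2.1 − 0.8508)·4.0·15.6

77.9500 g


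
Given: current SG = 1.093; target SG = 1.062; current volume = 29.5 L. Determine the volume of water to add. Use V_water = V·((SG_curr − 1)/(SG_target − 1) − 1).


V_water = 29.5·((1.093 − 1)/(1.062 − 1) − 1)

14.7500 L


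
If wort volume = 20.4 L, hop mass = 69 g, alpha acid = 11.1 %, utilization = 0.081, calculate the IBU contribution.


IBU = (α/100)·mass·U·1000 / V
IBU = (11.1/100)·69·0.081·1000 / 20.4

30.4107 IBU


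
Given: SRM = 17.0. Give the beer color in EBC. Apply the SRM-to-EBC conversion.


EBC = SRM · 1.97
EBC = 17.0 · 1.97

33.4900 EBC


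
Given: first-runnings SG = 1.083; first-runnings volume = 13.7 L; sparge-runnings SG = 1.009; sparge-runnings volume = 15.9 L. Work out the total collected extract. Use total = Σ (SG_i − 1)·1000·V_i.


first = (1.083 − 1)·1000·13.7 = 1137.1000
sparge = (1.009 − 1)·1000·15.9 = 143.1000
total = 1137.1000 + 143.1000

1280.2000 gravity·L


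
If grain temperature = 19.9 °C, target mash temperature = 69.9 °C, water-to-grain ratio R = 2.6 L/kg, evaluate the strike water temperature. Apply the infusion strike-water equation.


T_strike = (0.41/R)·(T_mash − T_grain) + T_mash
T_strike = (0.41/2.6)·(69.9 − 19.9) + 69.9

77.7846 °C


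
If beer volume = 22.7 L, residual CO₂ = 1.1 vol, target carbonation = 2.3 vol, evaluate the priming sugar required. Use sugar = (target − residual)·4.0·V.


sugar = (2.3 − 1.1)·4.0·22.7

108.9600 g


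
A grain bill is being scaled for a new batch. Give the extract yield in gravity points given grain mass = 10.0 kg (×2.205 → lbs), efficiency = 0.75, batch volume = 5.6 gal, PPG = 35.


points = lbs × PPG × eff / vol
lbs = 10.0 × 2.205 = 22.0500
points = 22.0500 × 35 × 0.75 / 5.6

103.3594 points


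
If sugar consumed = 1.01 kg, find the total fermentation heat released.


Q = m_sugar · 590 kJ/kg
Q = 1.01 · 590

595.9000 kJ


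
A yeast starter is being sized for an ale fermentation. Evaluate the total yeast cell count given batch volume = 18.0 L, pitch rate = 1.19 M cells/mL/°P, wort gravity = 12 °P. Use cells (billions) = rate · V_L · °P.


cells = 1.19 · 18.0 · 12

257.0400 billion cells


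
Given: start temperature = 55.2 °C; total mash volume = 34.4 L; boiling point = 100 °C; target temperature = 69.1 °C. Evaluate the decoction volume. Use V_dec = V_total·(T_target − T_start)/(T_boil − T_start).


V_dec = 34.4·(69.1 − 55.2)/(100 − 55.2)

10.6732 L


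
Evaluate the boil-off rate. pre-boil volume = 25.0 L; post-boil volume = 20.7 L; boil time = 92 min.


rate = (V_pre − V_post) / (t_min/60)
rate = (25.0 − 20.7) / (92/60)

2.8043 L/hr


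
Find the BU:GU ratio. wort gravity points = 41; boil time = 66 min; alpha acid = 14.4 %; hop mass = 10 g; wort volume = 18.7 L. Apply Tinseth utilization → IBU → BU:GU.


U = 1.65·0.000125^(GP/1000)·(1−e^(−0.04t))/4.15;  IBU = (α/100)·m·U·1000/V;  BU:GU = IBU/GP
U = 1.65·0.000125^(41/1000)·(1−e^(−0.04·66))/4.15 = 0.2554
IBU = (14.4/100)·10·0.2554·1000/18.7 = 19.6688
BU:GU = 19.6688/41

0.4797


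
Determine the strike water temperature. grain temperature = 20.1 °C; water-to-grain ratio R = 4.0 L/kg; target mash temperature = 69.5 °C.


T_strike = (0.41/R)·(T_mash − T_grain) + T_mash
T_strike = (0.41/4.0)·(69.5 − 20.1) + 69.5

74.5635 °C


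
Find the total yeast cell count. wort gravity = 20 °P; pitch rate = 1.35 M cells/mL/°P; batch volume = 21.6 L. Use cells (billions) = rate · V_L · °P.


cells = 1.35 · 21.6 · 20

583.2000 billion cells


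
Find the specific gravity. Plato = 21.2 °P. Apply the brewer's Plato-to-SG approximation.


SG = 259/(259 − P)
SG = 259/(259 − 21.2)

1.0892


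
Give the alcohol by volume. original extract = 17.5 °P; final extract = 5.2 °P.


SG = 259/(259 − P);  ABV = (OG − FG)·131.25
OG = 259/(259 − 17.5) = 1.0725
FG = 259/(259 − 5.2) = 1.0205
ABV = (1.0725 − 1.0205)·131.25

6.8217 % ABV


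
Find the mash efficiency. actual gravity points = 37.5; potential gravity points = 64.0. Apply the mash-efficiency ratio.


efficiency = actual / potential × 100
efficiency = 37.5 / 64.0 × 100

58.5938 %


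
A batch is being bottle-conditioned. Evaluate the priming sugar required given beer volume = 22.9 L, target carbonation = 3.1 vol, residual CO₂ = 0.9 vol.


sugar = (target − residual)·4.0·V
sugar = (3.1 − 0.9)·4.0·22.9

201.5200 g


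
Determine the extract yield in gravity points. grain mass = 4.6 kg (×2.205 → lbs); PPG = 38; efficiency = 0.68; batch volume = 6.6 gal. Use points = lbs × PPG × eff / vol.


lbs = 4.6 × 2.205 = 10.1430
points = 10.1430 × 38 × 0.68 / 6.6

39.7114 points


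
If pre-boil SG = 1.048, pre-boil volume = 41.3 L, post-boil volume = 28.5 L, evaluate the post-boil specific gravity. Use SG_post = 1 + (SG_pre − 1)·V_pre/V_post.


pts_pre = (1.048 − 1)·1000 = 48.0000
pts_post = 48.0000·41.3/28.5 = 69.5579
SG_post = 1 + 69.5579/1000

1.0696


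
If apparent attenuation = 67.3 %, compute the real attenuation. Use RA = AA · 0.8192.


RA = 67.3 · 0.8192

55.1322 %


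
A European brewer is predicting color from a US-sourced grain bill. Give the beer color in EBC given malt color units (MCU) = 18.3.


SRM = 1.4922·MCU^0.6859;  EBC = SRM·1.97
SRM = 1.4922·18.3^0.6859 = 10.9583
EBC = 10.9583·1.97

21.5878 EBC


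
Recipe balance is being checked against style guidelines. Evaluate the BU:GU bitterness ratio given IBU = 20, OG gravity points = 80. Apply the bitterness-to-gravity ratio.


BU:GU = IBU / OG_points
BU:GU = 20 / 80

0.2500


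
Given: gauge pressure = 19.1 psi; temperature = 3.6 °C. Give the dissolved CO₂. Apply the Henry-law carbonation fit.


vols = (P + 14.695)·(0.01821 + 0.09011·e^(−0.04·T))
vols = (19.1 + 14.695)·(0.01821 + 0.09011·e^(−0.04·3.6))

3.2523 volumes


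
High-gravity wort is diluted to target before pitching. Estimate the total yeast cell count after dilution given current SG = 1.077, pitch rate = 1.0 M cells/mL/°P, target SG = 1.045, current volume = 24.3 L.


V_w = V·((SG_c−1)/(SG_t−1)−1);  °P = 259 − 259/SG_t;  cells = rate·(V+V_w)·°P
V_w = 24.3·((1.077−1)/(1.045−1)−1) = 17.2800
V_final = 24.3 + 17.2800 = 41.5800
°P = 259 − 259/1.045 = 11.1531
cells = 1.0·41.5800·11.1531

463.7463 billion cells


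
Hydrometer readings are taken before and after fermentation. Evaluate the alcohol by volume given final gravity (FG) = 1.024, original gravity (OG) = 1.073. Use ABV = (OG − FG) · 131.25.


ABV = (1.073 − 1.024) · 131.25

6.4312 % ABV


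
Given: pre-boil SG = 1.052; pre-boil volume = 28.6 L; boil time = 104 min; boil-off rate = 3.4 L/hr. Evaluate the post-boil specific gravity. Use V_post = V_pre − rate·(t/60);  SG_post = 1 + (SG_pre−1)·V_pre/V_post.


V_post = 28.6 − 3.4·(104/60) = 22.7067
SG_post = 1 + (1.052 − 1)·28.6/22.7067

1.0655


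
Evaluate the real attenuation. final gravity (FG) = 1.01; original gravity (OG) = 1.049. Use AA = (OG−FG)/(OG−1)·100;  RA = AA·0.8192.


AA = (1.049 − 1.01)/(1.049 − 1)·100 = 79.5918
RA = 79.5918·0.8192

65.2016 %


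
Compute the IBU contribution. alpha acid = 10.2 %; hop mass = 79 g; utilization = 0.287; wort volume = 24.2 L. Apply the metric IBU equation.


IBU = (α/100)·mass·U·1000 / V
IBU = (10.2/100)·79·0.287·1000 / 24.2

95.5639 IBU


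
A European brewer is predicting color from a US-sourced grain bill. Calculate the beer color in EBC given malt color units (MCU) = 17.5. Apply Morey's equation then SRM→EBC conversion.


SRM = 1.4922·MCU^0.6859;  EBC = SRM·1.97
SRM = 1.4922·17.5^0.6859 = 10.6274
EBC = 10.6274·1.97

20.9360 EBC


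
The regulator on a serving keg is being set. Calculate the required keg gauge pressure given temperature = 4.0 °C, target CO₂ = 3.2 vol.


psi = vols/(0.01821 + 0.09011·e^(−0.04·T)) − 14.695
psi = 3.2/(0.01821 + 0.09011·e^(−0.04·4.0)) − 14.695

18.9904 psi


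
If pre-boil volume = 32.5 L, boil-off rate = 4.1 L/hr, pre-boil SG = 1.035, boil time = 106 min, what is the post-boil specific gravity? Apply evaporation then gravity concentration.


V_post = V_pre − rate·(t/60);  SG_post = 1 + (SG_pre−1)·V_pre/V_post
V_post = 32.5 − 4.1·(106/60) = 25.2567
SG_post = 1 + (1.035 − 1)·32.5/25.2567

1.0450


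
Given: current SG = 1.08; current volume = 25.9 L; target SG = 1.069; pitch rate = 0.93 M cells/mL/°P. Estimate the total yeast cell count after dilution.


V_w = V·((SG_c−1)/(SG_t−1)−1);  °P = 259 − 259/SG_t;  cells = rate·(V+V_w)·°P
V_w = 25.9·((1.08−1)/(1.069−1)−1) = 4.1290
V_final = 25.9 + 4.1290 = 30.0290
°P = 259 − 259/1.069 = 16.7175
cells = 0.93·30.0290·16.7175

466.8687 billion cells


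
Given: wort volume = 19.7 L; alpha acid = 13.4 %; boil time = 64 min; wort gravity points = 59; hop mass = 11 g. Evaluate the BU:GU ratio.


U = 1.65·0.000125^(GP/1000)·(1−e^(−0.04t))/4.15;  IBU = (α/100)·m·U·1000/V;  BU:GU = IBU/GP
U = 1.65·0.000125^(59/1000)·(1−e^(−0.04·64))/4.15 = 0.2159
IBU = (13.4/100)·11·0.2159·1000/19.7 = 16.1526
BU:GU = 16.1526/59

0.2738


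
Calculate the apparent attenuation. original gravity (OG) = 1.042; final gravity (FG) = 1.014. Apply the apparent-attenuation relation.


AA = (OG − FG)/(OG − 1) · 100
AA = (1.042 − 1.014)/(1.042 − 1) · 100

66.6667 %


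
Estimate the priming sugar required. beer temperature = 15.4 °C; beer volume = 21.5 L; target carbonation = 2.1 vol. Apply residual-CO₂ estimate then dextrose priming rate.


residual = 14.695·(0.01821 + 0.09011·e^(−0.04·T));  sugar = (target − residual)·4.0·V
residual = 14.695·(0.01821 + 0.09011·e^(−0.04·15.4)) = 0.9828
sugar = (2.1 − 0.9828)·4.0·21.5

96.0810 g


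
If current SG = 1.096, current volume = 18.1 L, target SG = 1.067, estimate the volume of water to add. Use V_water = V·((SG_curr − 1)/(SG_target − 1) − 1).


V_water = 18.1·((1.096 − 1)/(1.067 − 1) − 1)

7.8343 L


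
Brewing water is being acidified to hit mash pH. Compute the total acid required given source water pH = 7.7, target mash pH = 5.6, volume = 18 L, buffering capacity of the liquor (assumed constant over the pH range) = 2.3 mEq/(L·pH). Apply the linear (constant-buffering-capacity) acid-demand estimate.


acid = buffering capacity · (pH_source − pH_target) · V
acid = 2.3 · (7.7 − 5.6) · 18

86.9400 mEq


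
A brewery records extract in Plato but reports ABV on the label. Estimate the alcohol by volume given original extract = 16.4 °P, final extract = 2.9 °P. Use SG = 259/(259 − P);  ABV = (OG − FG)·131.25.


OG = 259/(259 − 16.4) = 1.0676
FG = 259/(259 − 2.9) = 1.0113
ABV = (1.0676 − 1.0113)·131.25

7.3864 % ABV


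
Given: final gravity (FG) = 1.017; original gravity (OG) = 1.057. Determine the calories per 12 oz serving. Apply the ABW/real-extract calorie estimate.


ABW = (OG−FG)·131.25·0.79/FG;  °P = 259 − 259/SG (for OG→OE and FG→AE);  RE = 0.1808·OE + 0.8192·AE;  Cal = (6.9·ABW + 4·(RE−0.1))·FG·3.55
ABW = (1.057 − 1.017)·131.25·0.79/1.017 = 4.0782
OE = 259 − 259/1.057 = 13.9669 °P
AE = 259 − 259/1.017 = 4.3294 °P
RE = 0.1808·13.9669 + 0.8192·4.3294 = 6.0719 °P
Cal = (6.9·4.0782 + 4·(6.0719−0.1))·1.017·3.55

187.8350 kcal


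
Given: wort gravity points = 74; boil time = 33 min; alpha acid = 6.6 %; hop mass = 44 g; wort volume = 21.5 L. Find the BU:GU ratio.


U = 1.65·0.000125^(GP/1000)·(1−e^(−0.04t))/4.15;  IBU = (α/100)·m·U·1000/V;  BU:GU = IBU/GP
U = 1.65·0.000125^(74/1000)·(1−e^(−0.04·33))/4.15 = 0.1498
IBU = (6.6/100)·44·0.1498·1000/21.5 = 20.2390
BU:GU = 20.2390/74

0.2735


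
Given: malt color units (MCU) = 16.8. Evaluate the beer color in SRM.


SRM = 1.4922 · MCU^0.6859
SRM = 1.4922 · 16.8^0.6859

10.3340 SRM


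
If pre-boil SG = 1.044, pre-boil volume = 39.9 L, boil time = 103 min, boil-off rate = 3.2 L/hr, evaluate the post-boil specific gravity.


V_post = V_pre − rate·(t/60);  SG_post = 1 + (SG_pre−1)·V_pre/V_post
V_post = 39.9 − 3.2·(103/60) = 34.4067
SG_post = 1 + (1.044 − 1)·39.9/34.4067

1.0510


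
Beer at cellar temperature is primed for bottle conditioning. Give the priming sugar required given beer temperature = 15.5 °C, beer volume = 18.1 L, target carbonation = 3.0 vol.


residual = 14.695·(0.01821 + 0.09011·e^(−0.04·T));  sugar = (target − residual)·4.0·V
residual = 14.695·(0.01821 + 0.09011·e^(−0.04·15.5)) = 0.9799
sugar = (3.0 − 0.9799)·4.0·18.1

146.2535 g


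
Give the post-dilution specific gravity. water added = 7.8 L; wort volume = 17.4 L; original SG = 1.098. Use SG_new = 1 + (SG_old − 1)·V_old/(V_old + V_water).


pts = (1.098 − 1)·1000·17.4/(17.4 + 7.8) = 67.6667
SG_new = 1 + 67.6667/1000

1.0677


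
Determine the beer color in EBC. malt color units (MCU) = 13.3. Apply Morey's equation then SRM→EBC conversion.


SRM = 1.4922·MCU^0.6859;  EBC = SRM·1.97
SRM = 1.4922·13.3^0.6859 = 8.8039
EBC = 8.8039·1.97

17.3438 EBC


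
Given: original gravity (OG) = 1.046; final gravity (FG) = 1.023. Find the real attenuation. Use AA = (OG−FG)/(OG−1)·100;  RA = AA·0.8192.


AA = (1.046 − 1.023)/(1.046 − 1)·100 = 50.0000
RA = 50.0000·0.8192

40.9600 %


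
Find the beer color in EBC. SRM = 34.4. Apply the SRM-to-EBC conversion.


EBC = SRM · 1.97
EBC = 34.4 · 1.97

67.7680 EBC


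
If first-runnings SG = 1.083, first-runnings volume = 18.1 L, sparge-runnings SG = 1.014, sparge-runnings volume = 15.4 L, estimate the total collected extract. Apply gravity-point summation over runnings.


total = Σ (SG_i − 1)·1000·V_i
first = (1.083 − 1)·1000·18.1 = 1502.3000
sparge = (1.014 − 1)·1000·15.4 = 215.6000
total = 1502.3000 + 215.6000

1717.9000 gravity·L


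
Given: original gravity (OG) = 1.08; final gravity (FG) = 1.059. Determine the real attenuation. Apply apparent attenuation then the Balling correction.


AA = (OG−FG)/(OG−1)·100;  RA = AA·0.8192
AA = (1.08 − 1.059)/(1.08 − 1)·100 = 26.2500
RA = 26.2500·0.8192

21.5040 %


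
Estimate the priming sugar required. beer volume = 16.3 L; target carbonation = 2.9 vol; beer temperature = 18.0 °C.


residual = 14.695·(0.01821 + 0.09011·e^(−0.04·T));  sugar = (target − residual)·4.0·V
residual = 14.695·(0.01821 + 0.09011·e^(−0.04·18.0)) = 0.9121
sugar = (2.9 − 0.9121)·4.0·16.3

129.6087 g


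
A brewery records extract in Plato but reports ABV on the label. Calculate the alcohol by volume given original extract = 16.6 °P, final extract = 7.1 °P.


SG = 259/(259 − P);  ABV = (OG − FG)·131.25
OG = 259/(259 − 16.6) = 1.0685
FG = 259/(259 − 7.1) = 1.0282
ABV = (1.0685 − 1.0282)·131.25

5.2889 % ABV


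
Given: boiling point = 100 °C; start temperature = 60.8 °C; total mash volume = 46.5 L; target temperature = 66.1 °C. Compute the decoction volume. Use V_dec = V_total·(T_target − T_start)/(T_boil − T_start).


V_dec = 46.5·(66.1 − 60.8)/(100 − 60.8)

6.2870 L


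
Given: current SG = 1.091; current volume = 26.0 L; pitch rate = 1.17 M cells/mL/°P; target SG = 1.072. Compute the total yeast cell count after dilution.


V_w = V·((SG_c−1)/(SG_t−1)−1);  °P = 259 − 259/SG_t;  cells = rate·(V+V_w)·°P
V_w = 26.0·((1.091−1)/(1.072−1)−1) = 6.8611
V_final = 26.0 + 6.8611 = 32.8611
°P = 259 − 259/1.072 = 17.3955
cells = 1.17·32.8611·17.3955

668.8143 billion cells


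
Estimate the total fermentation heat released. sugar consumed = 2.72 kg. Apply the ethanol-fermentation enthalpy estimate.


Q = m_sugar · 590 kJ/kg
Q = 2.72 · 590

1604.8000 kJ


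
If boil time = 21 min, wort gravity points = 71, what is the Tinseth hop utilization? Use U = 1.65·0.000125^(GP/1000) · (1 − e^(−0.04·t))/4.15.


bigness = 1.65·0.000125^(71/1000) = 0.8717
boil_factor = (1 − e^(−0.04·21))/4.15 = 0.1369
U = 0.8717 · 0.1369

0.1194


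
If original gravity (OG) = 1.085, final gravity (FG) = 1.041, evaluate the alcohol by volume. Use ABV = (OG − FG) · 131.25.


ABV = (1.085 − 1.041) · 131.25

5.7750 % ABV


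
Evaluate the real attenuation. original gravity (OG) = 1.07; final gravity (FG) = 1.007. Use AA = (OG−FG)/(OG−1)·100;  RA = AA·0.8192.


AA = (1.07 − 1.007)/(1.07 − 1)·100 = 90.0000
RA = 90.0000·0.8192

73.7280 %


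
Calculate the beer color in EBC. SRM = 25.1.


EBC = SRM · 1.97
EBC = 25.1 · 1.97

49.4470 EBC


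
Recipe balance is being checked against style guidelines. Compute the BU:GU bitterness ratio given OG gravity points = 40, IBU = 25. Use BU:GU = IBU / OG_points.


BU:GU = 25 / 40

0.6250


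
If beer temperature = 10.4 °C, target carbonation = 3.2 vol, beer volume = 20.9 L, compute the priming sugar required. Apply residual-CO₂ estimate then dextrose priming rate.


residual = 14.695·(0.01821 + 0.09011·e^(−0.04·T));  sugar = (target − residual)·4.0·V
residual = 14.695·(0.01821 + 0.09011·e^(−0.04·10.4)) = 1.1411
sugar = (3.2 − 1.1411)·4.0·20.9

172.1222 g


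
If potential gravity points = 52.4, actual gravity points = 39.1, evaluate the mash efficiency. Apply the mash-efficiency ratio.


efficiency = actual / potential × 100
efficiency = 39.1 / 52.4 × 100

74.6183 %


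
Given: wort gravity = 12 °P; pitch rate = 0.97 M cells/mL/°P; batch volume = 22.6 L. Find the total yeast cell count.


cells (billions) = rate · V_L · °P
cells = 0.97 · 22.6 · 12

263.0640 billion cells


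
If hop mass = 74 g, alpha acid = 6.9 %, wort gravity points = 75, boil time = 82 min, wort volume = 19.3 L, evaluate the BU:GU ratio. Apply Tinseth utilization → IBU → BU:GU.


U = 1.65·0.000125^(GP/1000)·(1−e^(−0.04t))/4.15;  IBU = (α/100)·m·U·1000/V;  BU:GU = IBU/GP
U = 1.65·0.000125^(75/1000)·(1−e^(−0.04·82))/4.15 = 0.1950
IBU = (6.9/100)·74·0.1950·1000/19.3 = 51.5906
BU:GU = 51.5906/75

0.6879


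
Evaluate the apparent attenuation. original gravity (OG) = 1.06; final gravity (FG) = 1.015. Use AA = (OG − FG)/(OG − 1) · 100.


AA = (1.06 − 1.015)/(1.06 − 1) · 100

75.0000 %


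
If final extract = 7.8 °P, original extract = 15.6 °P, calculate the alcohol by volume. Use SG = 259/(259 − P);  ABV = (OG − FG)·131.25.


OG = 259/(259 − 15.6) = 1.0641
FG = 259/(259 − 7.8) = 1.0311
ABV = (1.0641 − 1.0311)·131.25

4.3366 % ABV


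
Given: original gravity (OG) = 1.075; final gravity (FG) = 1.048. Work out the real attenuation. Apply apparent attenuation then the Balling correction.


AA = (OG−FG)/(OG−1)·100;  RA = AA·0.8192
AA = (1.075 − 1.048)/(1.075 − 1)·100 = 36.0000
RA = 36.0000·0.8192

29.4912 %


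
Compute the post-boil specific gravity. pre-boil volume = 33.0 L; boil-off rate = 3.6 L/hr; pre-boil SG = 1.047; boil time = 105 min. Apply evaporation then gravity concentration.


V_post = V_pre − rate·(t/60);  SG_post = 1 + (SG_pre−1)·V_pre/V_post
V_post = 33.0 − 3.6·(105/60) = 26.7000
SG_post = 1 + (1.047 − 1)·33.0/26.7000

1.0581


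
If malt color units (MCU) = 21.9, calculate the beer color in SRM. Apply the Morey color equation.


SRM = 1.4922 · MCU^0.6859
SRM = 1.4922 · 21.9^0.6859

12.3947 SRM


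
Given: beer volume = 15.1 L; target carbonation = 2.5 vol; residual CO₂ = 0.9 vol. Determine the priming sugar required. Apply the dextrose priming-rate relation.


sugar = (target − residual)·4.0·V
sugar = (2.5 − 0.9)·4.0·15.1

96.6400 g


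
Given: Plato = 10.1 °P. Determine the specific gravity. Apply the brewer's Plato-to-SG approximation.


SG = 259/(259 − P)
SG = 259/(259 − 10.1)

1.0406


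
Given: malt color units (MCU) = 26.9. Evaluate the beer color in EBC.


SRM = 1.4922·MCU^0.6859;  EBC = SRM·1.97
SRM = 1.4922·26.9^0.6859 = 14.2723
EBC = 14.2723·1.97

28.1164 EBC


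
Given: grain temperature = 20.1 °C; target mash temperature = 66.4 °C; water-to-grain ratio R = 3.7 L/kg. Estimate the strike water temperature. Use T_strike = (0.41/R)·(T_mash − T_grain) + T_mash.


T_strike = (0.41/3.7)·(66.4 − 20.1) + 66.4

71.5305 °C


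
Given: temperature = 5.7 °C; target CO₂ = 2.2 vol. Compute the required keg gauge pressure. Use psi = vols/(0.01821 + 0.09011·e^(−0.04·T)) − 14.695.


psi = 2.2/(0.01821 + 0.09011·e^(−0.04·5.7)) − 14.695

9.7634 psi


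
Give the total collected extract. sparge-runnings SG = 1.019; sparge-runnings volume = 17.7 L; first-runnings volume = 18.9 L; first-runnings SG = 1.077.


total = Σ (SG_i − 1)·1000·V_i
first = (1.077 − 1)·1000·18.9 = 1455.3000
sparge = (1.019 − 1)·1000·17.7 = 336.3000
total = 1455.3000 + 336.3000

1791.6000 gravity·L


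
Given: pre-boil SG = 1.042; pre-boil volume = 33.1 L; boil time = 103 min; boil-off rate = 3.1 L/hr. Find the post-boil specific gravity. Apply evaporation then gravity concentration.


V_post = V_pre − rate·(t/60);  SG_post = 1 + (SG_pre−1)·V_pre/V_post
V_post = 33.1 − 3.1·(103/60) = 27.7783
SG_post = 1 + (1.042 − 1)·33.1/27.7783

1.0500


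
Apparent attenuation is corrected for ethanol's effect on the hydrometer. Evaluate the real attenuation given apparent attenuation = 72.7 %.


RA = AA · 0.8192
RA = 72.7 · 0.8192

59.5558 %


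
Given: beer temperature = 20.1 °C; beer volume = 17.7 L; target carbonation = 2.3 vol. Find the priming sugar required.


residual = 14.695·(0.01821 + 0.09011·e^(−0.04·T));  sugar = (target − residual)·4.0·V
residual = 14.695·(0.01821 + 0.09011·e^(−0.04·20.1)) = 0.8602
sugar = (2.3 − 0.8602)·4.0·17.7

101.9373 g


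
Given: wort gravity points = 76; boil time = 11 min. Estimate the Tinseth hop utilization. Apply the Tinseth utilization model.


U = 1.65·0.000125^(GP/1000) · (1 − e^(−0.04·t))/4.15
bigness = 1.65·0.000125^(76/1000) = 0.8334
boil_factor = (1 − e^(−0.04·11))/4.15 = 0.0858
U = 0.8334 · 0.0858

0.0715


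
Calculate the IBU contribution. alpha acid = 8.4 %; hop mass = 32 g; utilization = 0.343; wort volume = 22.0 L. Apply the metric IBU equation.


IBU = (α/100)·mass·U·1000 / V
IBU = (8.4/100)·32·0.343·1000 / 22.0

41.9084 IBU


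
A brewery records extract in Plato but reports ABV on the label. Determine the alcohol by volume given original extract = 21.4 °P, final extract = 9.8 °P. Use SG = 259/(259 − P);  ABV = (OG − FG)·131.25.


OG = 259/(259 − 21.4) = 1.0901
FG = 259/(259 − 9.8) = 1.0393
ABV = (1.0901 − 1.0393)·131.25

6.6598 % ABV


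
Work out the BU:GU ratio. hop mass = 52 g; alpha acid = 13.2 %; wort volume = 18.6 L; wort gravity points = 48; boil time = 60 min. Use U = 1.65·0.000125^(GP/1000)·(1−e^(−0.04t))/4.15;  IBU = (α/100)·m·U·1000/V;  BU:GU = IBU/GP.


U = 1.65·0.000125^(48/1000)·(1−e^(−0.04·60))/4.15 = 0.2348
IBU = (13.2/100)·52·0.2348·1000/18.6 = 86.6663
BU:GU = 86.6663/48

1.8055


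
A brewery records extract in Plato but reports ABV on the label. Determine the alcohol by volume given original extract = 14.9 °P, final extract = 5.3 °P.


SG = 259/(259 − P);  ABV = (OG − FG)·131.25
OG = 259/(259 − 14.9) = 1.0610
FG = 259/(259 − 5.3) = 1.0209
ABV = (1.0610 − 1.0209)·131.25

5.2697 % ABV


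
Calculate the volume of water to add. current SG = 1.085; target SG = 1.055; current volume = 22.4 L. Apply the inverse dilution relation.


V_water = V·((SG_curr − 1)/(SG_target − 1) − 1)
V_water = 22.4·((1.085 − 1)/(1.055 − 1) − 1)

12.2182 L


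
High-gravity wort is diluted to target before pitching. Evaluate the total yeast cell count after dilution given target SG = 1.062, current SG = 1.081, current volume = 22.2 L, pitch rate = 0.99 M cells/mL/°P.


V_w = V·((SG_c−1)/(SG_t−1)−1);  °P = 259 − 259/SG_t;  cells = rate·(V+V_w)·°P
V_w = 22.2·((1.081−1)/(1.062−1)−1) = 6.8032
V_final = 22.2 + 6.8032 = 29.0032
°P = 259 − 259/1.062 = 15.1205
cells = 0.99·29.0032·15.1205

434.1586 billion cells


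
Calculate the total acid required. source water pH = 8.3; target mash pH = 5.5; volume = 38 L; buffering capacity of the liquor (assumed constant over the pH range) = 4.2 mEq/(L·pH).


acid = buffering capacity · (pH_source − pH_target) · V
acid = 4.2 · (8.3 − 5.5) · 38

446.8800 mEq


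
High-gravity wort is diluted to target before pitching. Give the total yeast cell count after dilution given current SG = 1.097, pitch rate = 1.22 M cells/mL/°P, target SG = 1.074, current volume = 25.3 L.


V_w = V·((SG_c−1)/(SG_t−1)−1);  °P = 259 − 259/SG_t;  cells = rate·(V+V_w)·°P
V_w = 25.3·((1.097−1)/(1.074−1)−1) = 7.8635
V_final = 25.3 + 7.8635 = 33.1635
°P = 259 − 259/1.074 = 17.8454
cells = 1.22·33.1635·17.8454

722.0172 billion cells


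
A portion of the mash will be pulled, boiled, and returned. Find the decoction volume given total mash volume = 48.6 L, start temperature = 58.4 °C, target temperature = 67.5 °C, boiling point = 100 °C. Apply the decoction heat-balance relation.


V_dec = V_total·(T_target − T_start)/(T_boil − T_start)
V_dec = 48.6·(67.5 − 58.4)/(100 − 58.4)

10.6313 L
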